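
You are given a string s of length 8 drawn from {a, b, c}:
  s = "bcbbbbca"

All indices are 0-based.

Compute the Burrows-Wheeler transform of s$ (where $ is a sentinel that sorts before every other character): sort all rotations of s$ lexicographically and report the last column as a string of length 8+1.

accbbb$bb

rank  rotation   last
    0  $bcbbbbca  a
    1  a$bcbbbbc  c
    2  bbbbca$bc  c
    3  bbbca$bcb  b
    4  bbca$bcbb  b
    5  bca$bcbbb  b
    6  bcbbbbca$  $
    7  ca$bcbbbb  b
    8  cbbbbca$b  b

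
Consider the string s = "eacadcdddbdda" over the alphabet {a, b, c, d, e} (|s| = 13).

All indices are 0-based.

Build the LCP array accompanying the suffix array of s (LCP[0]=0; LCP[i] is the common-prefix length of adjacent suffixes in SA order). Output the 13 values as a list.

[0, 1, 1, 0, 0, 1, 0, 1, 1, 1, 2, 2, 0]

rank→(start, suffix):
  0 → (12, 'a')
  1 → (1, 'acadcdddbdda')
  2 → (3, 'adcdddbdda')
  3 → (9, 'bdda')
  4 → (2, 'cadcdddbdda')
  5 → (5, 'cdddbdda')
  6 → (11, 'da')
  7 → (8, 'dbdda')
  8 → (4, 'dcdddbdda')
  9 → (10, 'dda')
  10 → (7, 'ddbdda')
  11 → (6, 'dddbdda')
  12 → (0, 'eacadcdddbdda')

SA = [12, 1, 3, 9, 2, 5, 11, 8, 4, 10, 7, 6, 0]
rank  pair      lcp
   1  s[12:],s[1:]  1  'a'
   2  s[1:],s[3:]  1  'a'
   3  s[3:],s[9:]  0  ''
   4  s[9:],s[2:]  0  ''
   5  s[2:],s[5:]  1  'c'
   6  s[5:],s[11:]  0  ''
   7  s[11:],s[8:]  1  'd'
   8  s[8:],s[4:]  1  'd'
   9  s[4:],s[10:]  1  'd'
  10  s[10:],s[7:]  2  'dd'
  11  s[7:],s[6:]  2  'dd'
  12  s[6:],s[0:]  0  ''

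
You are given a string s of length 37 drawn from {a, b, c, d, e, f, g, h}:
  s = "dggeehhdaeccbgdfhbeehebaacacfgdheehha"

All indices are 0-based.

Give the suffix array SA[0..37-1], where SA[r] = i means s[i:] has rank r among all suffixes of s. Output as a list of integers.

[36, 23, 24, 26, 8, 22, 17, 12, 25, 11, 10, 27, 7, 14, 0, 30, 21, 9, 18, 32, 3, 19, 33, 4, 28, 15, 13, 29, 2, 1, 35, 16, 6, 20, 31, 34, 5]

rank→(start, suffix):
  0 → (36, 'a')
  1 → (23, 'aacacfgdheehha')
  2 → (24, 'acacfgdheehha')
  3 → (26, 'acfgdheehha')
  4 → (8, 'aeccbgdfhbeehebaacacfgdheehha')
  5 → (22, 'baacacfgdheehha')
  6 → (17, 'beehebaacacfgdheehha')
  7 → (12, 'bgdfhbeehebaacacfgdheehha')
  8 → (25, 'cacfgdheehha')
  9 → (11, 'cbgdfhbeehebaacacfgdheehha')
  10 → (10, 'ccbgdfhbeehebaacacfgdheehha')
  11 → (27, 'cfgdheehha')
  12 → (7, 'daeccbgdfhbeehebaacacfgdheehha')
  13 → (14, 'dfhbeehebaacacfgdheehha')
  14 → (0, 'dggeehhdaeccbgdfhbeehebaacacfgdheehha')
  15 → (30, 'dheehha')
  16 → (21, 'ebaacacfgdheehha')
  17 → (9, 'eccbgdfhbeehebaacacfgdheehha')
  18 → (18, 'eehebaacacfgdheehha')
  19 → (32, 'eehha')
  20 → (3, 'eehhdaeccbgdfhbeehebaacacfgdheehha')
  21 → (19, 'ehebaacacfgdheehha')
  22 → (33, 'ehha')
  23 → (4, 'ehhdaeccbgdfhbeehebaacacfgdheehha')
  24 → (28, 'fgdheehha')
  25 → (15, 'fhbeehebaacacfgdheehha')
  26 → (13, 'gdfhbeehebaacacfgdheehha')
  27 → (29, 'gdheehha')
  28 → (2, 'geehhdaeccbgdfhbeehebaacacfgdheehha')
  29 → (1, 'ggeehhdaeccbgdfhbeehebaacacfgdheehha')
  30 → (35, 'ha')
  31 → (16, 'hbeehebaacacfgdheehha')
  32 → (6, 'hdaeccbgdfhbeehebaacacfgdheehha')
  33 → (20, 'hebaacacfgdheehha')
  34 → (31, 'heehha')
  35 → (34, 'hha')
  36 → (5, 'hhdaeccbgdfhbeehebaacacfgdheehha')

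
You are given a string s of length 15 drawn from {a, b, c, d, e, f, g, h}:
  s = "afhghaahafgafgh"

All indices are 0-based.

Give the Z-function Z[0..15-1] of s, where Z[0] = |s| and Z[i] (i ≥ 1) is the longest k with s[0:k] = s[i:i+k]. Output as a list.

Z[0]=15
i=1: i≥r, start 0; Z[1]=0
i=2: i≥r, start 0; Z[2]=0
i=3: i≥r, start 0; Z[3]=0
i=4: i≥r, start 0; Z[4]=0
i=5: i≥r, start 0; Z[5]=1 scan→box=[5,6)
i=6: i≥r, start 0; Z[6]=1 scan→box=[6,7)
i=7: i≥r, start 0; Z[7]=0
i=8: i≥r, start 0; Z[8]=2 scan→box=[8,10)
i=9: min(r-i=1, Z[1]=0)=0; Z[9]=0
i=10: i≥r, start 0; Z[10]=0
i=11: i≥r, start 0; Z[11]=2 scan→box=[11,13)
i=12: min(r-i=1, Z[1]=0)=0; Z[12]=0
i=13: i≥r, start 0; Z[13]=0
i=14: i≥r, start 0; Z[14]=0

[15, 0, 0, 0, 0, 1, 1, 0, 2, 0, 0, 2, 0, 0, 0]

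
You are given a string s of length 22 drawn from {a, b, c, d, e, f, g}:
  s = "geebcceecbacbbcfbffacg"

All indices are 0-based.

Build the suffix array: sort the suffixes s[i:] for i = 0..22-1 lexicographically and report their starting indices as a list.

[10, 19, 9, 12, 3, 13, 16, 8, 11, 4, 5, 14, 20, 2, 7, 1, 6, 18, 15, 17, 21, 0]

sorted suffixes:
  #0 SA[0]=10  'acbbcfbffacg'
  #1 SA[1]=19  'acg'
  #2 SA[2]=9  'bacbbcfbffacg'
  #3 SA[3]=12  'bbcfbffacg'
  #4 SA[4]=3  'bcceecbacbbcfbffacg'
  #5 SA[5]=13  'bcfbffacg'
  #6 SA[6]=16  'bffacg'
  #7 SA[7]=8  'cbacbbcfbffacg'
  #8 SA[8]=11  'cbbcfbffacg'
  #9 SA[9]=4  'cceecbacbbcfbffacg'
  #10 SA[10]=5  'ceecbacbbcfbffacg'
  #11 SA[11]=14  'cfbffacg'
  #12 SA[12]=20  'cg'
  #13 SA[13]=2  'ebcceecbacbbcfbffacg'
  #14 SA[14]=7  'ecbacbbcfbffacg'
  #15 SA[15]=1  'eebcceecbacbbcfbffacg'
  #16 SA[16]=6  'eecbacbbcfbffacg'
  #17 SA[17]=18  'facg'
  #18 SA[18]=15  'fbffacg'
  #19 SA[19]=17  'ffacg'
  #20 SA[20]=21  'g'
  #21 SA[21]=0  'geebcceecbacbbcfbffacg'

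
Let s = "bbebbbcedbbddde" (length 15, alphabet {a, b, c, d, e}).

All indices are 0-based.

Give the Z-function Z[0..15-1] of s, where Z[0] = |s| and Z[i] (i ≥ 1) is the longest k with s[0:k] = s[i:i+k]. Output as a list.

[15, 1, 0, 2, 2, 1, 0, 0, 0, 2, 1, 0, 0, 0, 0]

Z[0]=15
i=1: i≥r, start 0; Z[1]=1 scan→box=[1,2)
i=2: i≥r, start 0; Z[2]=0
i=3: i≥r, start 0; Z[3]=2 scan→box=[3,5)
i=4: min(r-i=1, Z[1]=1)=1; Z[4]=2 scan→box=[4,6)
i=5: min(r-i=1, Z[1]=1)=1; Z[5]=1
i=6: i≥r, start 0; Z[6]=0
i=7: i≥r, start 0; Z[7]=0
i=8: i≥r, start 0; Z[8]=0
i=9: i≥r, start 0; Z[9]=2 scan→box=[9,11)
i=10: min(r-i=1, Z[1]=1)=1; Z[10]=1
i=11: i≥r, start 0; Z[11]=0
i=12: i≥r, start 0; Z[12]=0
i=13: i≥r, start 0; Z[13]=0
i=14: i≥r, start 0; Z[14]=0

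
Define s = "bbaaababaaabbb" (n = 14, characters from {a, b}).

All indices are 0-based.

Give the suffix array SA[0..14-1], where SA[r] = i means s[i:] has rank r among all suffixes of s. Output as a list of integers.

sorted suffixes:
  #0 SA[0]=2  'aaababaaabbb'
  #1 SA[1]=8  'aaabbb'
  #2 SA[2]=3  'aababaaabbb'
  #3 SA[3]=9  'aabbb'
  #4 SA[4]=6  'abaaabbb'
  #5 SA[5]=4  'ababaaabbb'
  #6 SA[6]=10  'abbb'
  #7 SA[7]=13  'b'
  #8 SA[8]=1  'baaababaaabbb'
  #9 SA[9]=7  'baaabbb'
  #10 SA[10]=5  'babaaabbb'
  #11 SA[11]=12  'bb'
  #12 SA[12]=0  'bbaaababaaabbb'
  #13 SA[13]=11  'bbb'

[2, 8, 3, 9, 6, 4, 10, 13, 1, 7, 5, 12, 0, 11]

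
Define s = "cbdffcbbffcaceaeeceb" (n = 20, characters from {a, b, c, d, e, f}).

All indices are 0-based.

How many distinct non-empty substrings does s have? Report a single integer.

sorted suffixes:
  #0 SA[0]=11  'aceaeeceb'
  #1 SA[1]=14  'aeeceb'
  #2 SA[2]=19  'b'
  #3 SA[3]=6  'bbffcaceaeeceb'
  #4 SA[4]=1  'bdffcbbffcaceaeeceb'
  #5 SA[5]=7  'bffcaceaeeceb'
  #6 SA[6]=10  'caceaeeceb'
  #7 SA[7]=5  'cbbffcaceaeeceb'
  #8 SA[8]=0  'cbdffcbbffcaceaeeceb'
  #9 SA[9]=12  'ceaeeceb'
  #10 SA[10]=17  'ceb'
  #11 SA[11]=2  'dffcbbffcaceaeeceb'
  #12 SA[12]=13  'eaeeceb'
  #13 SA[13]=18  'eb'
  #14 SA[14]=16  'eceb'
  #15 SA[15]=15  'eeceb'
  #16 SA[16]=9  'fcaceaeeceb'
  #17 SA[17]=4  'fcbbffcaceaeeceb'
  #18 SA[18]=8  'ffcaceaeeceb'
  #19 SA[19]=3  'ffcbbffcaceaeeceb'

SA = [11, 14, 19, 6, 1, 7, 10, 5, 0, 12, 17, 2, 13, 18, 16, 15, 9, 4, 8, 3]
rank  pair      lcp
   1  s[11:],s[14:]  1  'a'
   2  s[14:],s[19:]  0  ''
   3  s[19:],s[6:]  1  'b'
   4  s[6:],s[1:]  1  'b'
   5  s[1:],s[7:]  1  'b'
   6  s[7:],s[10:]  0  ''
   7  s[10:],s[5:]  1  'c'
   8  s[5:],s[0:]  2  'cb'
   9  s[0:],s[12:]  1  'c'
  10  s[12:],s[17:]  2  'ce'
  11  s[17:],s[2:]  0  ''
  12  s[2:],s[13:]  0  ''
  13  s[13:],s[18:]  1  'e'
  14  s[18:],s[16:]  1  'e'
  15  s[16:],s[15:]  1  'e'
  16  s[15:],s[9:]  0  ''
  17  s[9:],s[4:]  2  'fc'
  18  s[4:],s[8:]  1  'f'
  19  s[8:],s[3:]  3  'ffc'

n(n+1)/2 = 20·21/2 = 210
Σ LCP = 0 + 1 + 0 + 1 + 1 + 1 + 0 + 1 + 2 + 1 + 2 + 0 + 0 + 1 + 1 + 1 + 0 + 2 + 1 + 3 = 19
distinct = 210 − 19 = 191

191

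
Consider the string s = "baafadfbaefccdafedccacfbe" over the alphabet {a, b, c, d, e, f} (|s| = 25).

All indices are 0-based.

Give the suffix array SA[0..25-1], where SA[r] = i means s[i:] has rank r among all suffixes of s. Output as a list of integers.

rank | idx | suffix
   0 |   1 | aafadfbaefccdafedccacfbe
   1 |  20 | acfbe
   2 |   4 | adfbaefccdafedccacfbe
   3 |   8 | aefccdafedccacfbe
   4 |   2 | afadfbaefccdafedccacfbe
   5 |  14 | afedccacfbe
   6 |   0 | baafadfbaefccdafedccacfbe
   7 |   7 | baefccdafedccacfbe
   8 |  23 | be
   9 |  19 | cacfbe
  10 |  18 | ccacfbe
  11 |  11 | ccdafedccacfbe
  12 |  12 | cdafedccacfbe
  13 |  21 | cfbe
  14 |  13 | dafedccacfbe
  15 |  17 | dccacfbe
  16 |   5 | dfbaefccdafedccacfbe
  17 |  24 | e
  18 |  16 | edccacfbe
  19 |   9 | efccdafedccacfbe
  20 |   3 | fadfbaefccdafedccacfbe
  21 |   6 | fbaefccdafedccacfbe
  22 |  22 | fbe
  23 |  10 | fccdafedccacfbe
  24 |  15 | fedccacfbe

[1, 20, 4, 8, 2, 14, 0, 7, 23, 19, 18, 11, 12, 21, 13, 17, 5, 24, 16, 9, 3, 6, 22, 10, 15]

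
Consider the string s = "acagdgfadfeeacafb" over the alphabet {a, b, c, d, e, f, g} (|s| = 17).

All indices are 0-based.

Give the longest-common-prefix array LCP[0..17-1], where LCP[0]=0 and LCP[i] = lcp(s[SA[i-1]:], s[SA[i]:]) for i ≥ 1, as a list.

sorted suffixes:
  #0 SA[0]=12  'acafb'
  #1 SA[1]=0  'acagdgfadfeeacafb'
  #2 SA[2]=7  'adfeeacafb'
  #3 SA[3]=14  'afb'
  #4 SA[4]=2  'agdgfadfeeacafb'
  #5 SA[5]=16  'b'
  #6 SA[6]=13  'cafb'
  #7 SA[7]=1  'cagdgfadfeeacafb'
  #8 SA[8]=8  'dfeeacafb'
  #9 SA[9]=4  'dgfadfeeacafb'
  #10 SA[10]=11  'eacafb'
  #11 SA[11]=10  'eeacafb'
  #12 SA[12]=6  'fadfeeacafb'
  #13 SA[13]=15  'fb'
  #14 SA[14]=9  'feeacafb'
  #15 SA[15]=3  'gdgfadfeeacafb'
  #16 SA[16]=5  'gfadfeeacafb'

SA = [12, 0, 7, 14, 2, 16, 13, 1, 8, 4, 11, 10, 6, 15, 9, 3, 5]
rank  pair      lcp
   1  s[12:],s[0:]  3  'aca'
   2  s[0:],s[7:]  1  'a'
   3  s[7:],s[14:]  1  'a'
   4  s[14:],s[2:]  1  'a'
   5  s[2:],s[16:]  0  ''
   6  s[16:],s[13:]  0  ''
   7  s[13:],s[1:]  2  'ca'
   8  s[1:],s[8:]  0  ''
   9  s[8:],s[4:]  1  'd'
  10  s[4:],s[11:]  0  ''
  11  s[11:],s[10:]  1  'e'
  12  s[10:],s[6:]  0  ''
  13  s[6:],s[15:]  1  'f'
  14  s[15:],s[9:]  1  'f'
  15  s[9:],s[3:]  0  ''
  16  s[3:],s[5:]  1  'g'

[0, 3, 1, 1, 1, 0, 0, 2, 0, 1, 0, 1, 0, 1, 1, 0, 1]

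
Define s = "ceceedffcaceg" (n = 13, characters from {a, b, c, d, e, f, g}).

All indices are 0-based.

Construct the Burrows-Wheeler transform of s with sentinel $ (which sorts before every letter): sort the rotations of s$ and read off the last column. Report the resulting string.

gcf$eaececcfde

rank  rotation        last
    0  $ceceedffcaceg  g
    1  aceg$ceceedffc  c
    2  caceg$ceceedff  f
    3  ceceedffcaceg$  $
    4  ceedffcaceg$ce  e
    5  ceg$ceceedffca  a
    6  dffcaceg$cecee  e
    7  eceedffcaceg$c  c
    8  edffcaceg$cece  e
    9  eedffcaceg$cec  c
   10  eg$ceceedffcac  c
   11  fcaceg$ceceedf  f
   12  ffcaceg$ceceed  d
   13  g$ceceedffcace  e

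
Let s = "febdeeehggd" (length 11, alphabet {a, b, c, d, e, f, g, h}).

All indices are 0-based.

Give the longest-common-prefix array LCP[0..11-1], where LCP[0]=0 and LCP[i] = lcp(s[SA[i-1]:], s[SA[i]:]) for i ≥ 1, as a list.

sorted suffixes:
  #0 SA[0]=2  'bdeeehggd'
  #1 SA[1]=10  'd'
  #2 SA[2]=3  'deeehggd'
  #3 SA[3]=1  'ebdeeehggd'
  #4 SA[4]=4  'eeehggd'
  #5 SA[5]=5  'eehggd'
  #6 SA[6]=6  'ehggd'
  #7 SA[7]=0  'febdeeehggd'
  #8 SA[8]=9  'gd'
  #9 SA[9]=8  'ggd'
  #10 SA[10]=7  'hggd'

SA = [2, 10, 3, 1, 4, 5, 6, 0, 9, 8, 7]
i: (SA[i-1],SA[i]) lcp shared
  1: (2,10) 0 ''
  2: (10,3) 1 'd'
  3: (3,1) 0 ''
  4: (1,4) 1 'e'
  5: (4,5) 2 'ee'
  6: (5,6) 1 'e'
  7: (6,0) 0 ''
  8: (0,9) 0 ''
  9: (9,8) 1 'g'
  10: (8,7) 0 ''

[0, 0, 1, 0, 1, 2, 1, 0, 0, 1, 0]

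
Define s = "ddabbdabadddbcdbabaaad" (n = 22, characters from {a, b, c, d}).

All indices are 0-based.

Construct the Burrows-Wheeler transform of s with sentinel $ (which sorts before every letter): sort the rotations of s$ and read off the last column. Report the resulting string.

dbabddabadaadbbabdcd$da

rank  rotation                 last
    0  $ddabbdabadddbcdbabaaad  d
    1  aaad$ddabbdabadddbcdbab  b
    2  aad$ddabbdabadddbcdbaba  a
    3  abaaad$ddabbdabadddbcdb  b
    4  abadddbcdbabaaad$ddabbd  d
    5  abbdabadddbcdbabaaad$dd  d
    6  ad$ddabbdabadddbcdbabaa  a
    7  adddbcdbabaaad$ddabbdab  b
    8  baaad$ddabbdabadddbcdba  a
    9  babaaad$ddabbdabadddbcd  d
   10  badddbcdbabaaad$ddabbda  a
   11  bbdabadddbcdbabaaad$dda  a
   12  bcdbabaaad$ddabbdabaddd  d
   13  bdabadddbcdbabaaad$ddab  b
   14  cdbabaaad$ddabbdabadddb  b
   15  d$ddabbdabadddbcdbabaaa  a
   16  dabadddbcdbabaaad$ddabb  b
   17  dabbdabadddbcdbabaaad$d  d
   18  dbabaaad$ddabbdabadddbc  c
   19  dbcdbabaaad$ddabbdabadd  d
   20  ddabbdabadddbcdbabaaad$  $
   21  ddbcdbabaaad$ddabbdabad  d
   22  dddbcdbabaaad$ddabbdaba  a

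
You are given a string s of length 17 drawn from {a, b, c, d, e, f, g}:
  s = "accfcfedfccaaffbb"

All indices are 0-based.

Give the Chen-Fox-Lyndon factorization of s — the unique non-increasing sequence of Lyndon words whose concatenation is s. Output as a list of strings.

["accfcfedfcc", "aaffbb"]

emit factor 1: 'accfcfedfcc' (i=0, period=11)
emit factor 2: 'aaffbb' (i=11, period=6)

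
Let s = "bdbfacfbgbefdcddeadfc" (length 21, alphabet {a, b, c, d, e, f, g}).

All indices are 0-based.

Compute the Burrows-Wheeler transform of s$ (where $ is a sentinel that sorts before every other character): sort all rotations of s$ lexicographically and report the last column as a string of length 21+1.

cfe$gdffdabfcdadbbcdeb

rank  rotation                last
    0  $bdbfacfbgbefdcddeadfc  c
    1  acfbgbefdcddeadfc$bdbf  f
    2  adfc$bdbfacfbgbefdcdde  e
    3  bdbfacfbgbefdcddeadfc$  $
    4  befdcddeadfc$bdbfacfbg  g
    5  bfacfbgbefdcddeadfc$bd  d
    6  bgbefdcddeadfc$bdbfacf  f
    7  c$bdbfacfbgbefdcddeadf  f
    8  cddeadfc$bdbfacfbgbefd  d
    9  cfbgbefdcddeadfc$bdbfa  a
   10  dbfacfbgbefdcddeadfc$b  b
   11  dcddeadfc$bdbfacfbgbef  f
   12  ddeadfc$bdbfacfbgbefdc  c
   13  deadfc$bdbfacfbgbefdcd  d
   14  dfc$bdbfacfbgbefdcddea  a
   15  eadfc$bdbfacfbgbefdcdd  d
   16  efdcddeadfc$bdbfacfbgb  b
   17  facfbgbefdcddeadfc$bdb  b
   18  fbgbefdcddeadfc$bdbfac  c
   19  fc$bdbfacfbgbefdcddead  d
   20  fdcddeadfc$bdbfacfbgbe  e
   21  gbefdcddeadfc$bdbfacfb  b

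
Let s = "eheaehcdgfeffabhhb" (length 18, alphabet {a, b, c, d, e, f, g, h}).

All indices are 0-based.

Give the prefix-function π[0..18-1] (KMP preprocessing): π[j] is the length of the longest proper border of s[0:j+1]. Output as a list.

[0, 0, 1, 0, 1, 2, 0, 0, 0, 0, 1, 0, 0, 0, 0, 0, 0, 0]

π[0] = 0
j=1 s[j]='h': π[1]=0 (border '')
j=2 s[j]='e': π[2]=1 (border 'e')
j=3 s[j]='a': k: 1→0; π[3]=0 (border '')
j=4 s[j]='e': π[4]=1 (border 'e')
j=5 s[j]='h': π[5]=2 (border 'eh')
j=6 s[j]='c': k: 2→0; π[6]=0 (border '')
j=7 s[j]='d': π[7]=0 (border '')
j=8 s[j]='g': π[8]=0 (border '')
j=9 s[j]='f': π[9]=0 (border '')
j=10 s[j]='e': π[10]=1 (border 'e')
j=11 s[j]='f': k: 1→0; π[11]=0 (border '')
j=12 s[j]='f': π[12]=0 (border '')
j=13 s[j]='a': π[13]=0 (border '')
j=14 s[j]='b': π[14]=0 (border '')
j=15 s[j]='h': π[15]=0 (border '')
j=16 s[j]='h': π[16]=0 (border '')
j=17 s[j]='b': π[17]=0 (border '')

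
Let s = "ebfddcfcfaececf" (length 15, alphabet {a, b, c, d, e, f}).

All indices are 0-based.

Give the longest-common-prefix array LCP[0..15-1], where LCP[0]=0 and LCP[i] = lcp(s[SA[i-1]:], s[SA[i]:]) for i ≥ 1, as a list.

[0, 0, 0, 1, 2, 2, 0, 1, 0, 1, 2, 0, 1, 1, 1]

rank | idx | suffix
   0 |   9 | aececf
   1 |   1 | bfddcfcfaececf
   2 |  11 | cecf
   3 |  13 | cf
   4 |   7 | cfaececf
   5 |   5 | cfcfaececf
   6 |   4 | dcfcfaececf
   7 |   3 | ddcfcfaececf
   8 |   0 | ebfddcfcfaececf
   9 |  10 | ececf
  10 |  12 | ecf
  11 |  14 | f
  12 |   8 | faececf
  13 |   6 | fcfaececf
  14 |   2 | fddcfcfaececf

SA = [9, 1, 11, 13, 7, 5, 4, 3, 0, 10, 12, 14, 8, 6, 2]
rank  pair      lcp
   1  s[9:],s[1:]  0  ''
   2  s[1:],s[11:]  0  ''
   3  s[11:],s[13:]  1  'c'
   4  s[13:],s[7:]  2  'cf'
   5  s[7:],s[5:]  2  'cf'
   6  s[5:],s[4:]  0  ''
   7  s[4:],s[3:]  1  'd'
   8  s[3:],s[0:]  0  ''
   9  s[0:],s[10:]  1  'e'
  10  s[10:],s[12:]  2  'ec'
  11  s[12:],s[14:]  0  ''
  12  s[14:],s[8:]  1  'f'
  13  s[8:],s[6:]  1  'f'
  14  s[6:],s[2:]  1  'f'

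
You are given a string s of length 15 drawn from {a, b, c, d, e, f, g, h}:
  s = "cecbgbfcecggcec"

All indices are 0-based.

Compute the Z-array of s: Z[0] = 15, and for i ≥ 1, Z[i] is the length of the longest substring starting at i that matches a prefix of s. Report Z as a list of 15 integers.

Z[0]=15
i=1: outside box; Z[1]=0
i=2: outside box; Z[2]=1 scan→box=[2,3)
i=3: outside box; Z[3]=0
i=4: outside box; Z[4]=0
i=5: outside box; Z[5]=0
i=6: outside box; Z[6]=0
i=7: outside box; Z[7]=3 scan→box=[7,10)
i=8: min(r-i=2, Z[1]=0)=0; Z[8]=0
i=9: min(r-i=1, Z[2]=1)=1; Z[9]=1
i=10: outside box; Z[10]=0
i=11: outside box; Z[11]=0
i=12: outside box; Z[12]=3 scan→box=[12,15)
i=13: min(r-i=2, Z[1]=0)=0; Z[13]=0
i=14: min(r-i=1, Z[2]=1)=1; Z[14]=1

[15, 0, 1, 0, 0, 0, 0, 3, 0, 1, 0, 0, 3, 0, 1]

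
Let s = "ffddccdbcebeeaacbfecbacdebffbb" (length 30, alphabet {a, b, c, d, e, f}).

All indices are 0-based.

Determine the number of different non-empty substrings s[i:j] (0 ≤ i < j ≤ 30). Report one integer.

435

rank→(start, suffix):
  0 → (13, 'aacbfecbacdebffbb')
  1 → (14, 'acbfecbacdebffbb')
  2 → (21, 'acdebffbb')
  3 → (29, 'b')
  4 → (20, 'bacdebffbb')
  5 → (28, 'bb')
  6 → (7, 'bcebeeaacbfecbacdebffbb')
  7 → (10, 'beeaacbfecbacdebffbb')
  8 → (16, 'bfecbacdebffbb')
  9 → (25, 'bffbb')
  10 → (19, 'cbacdebffbb')
  11 → (15, 'cbfecbacdebffbb')
  12 → (4, 'ccdbcebeeaacbfecbacdebffbb')
  13 → (5, 'cdbcebeeaacbfecbacdebffbb')
  14 → (22, 'cdebffbb')
  15 → (8, 'cebeeaacbfecbacdebffbb')
  16 → (6, 'dbcebeeaacbfecbacdebffbb')
  17 → (3, 'dccdbcebeeaacbfecbacdebffbb')
  18 → (2, 'ddccdbcebeeaacbfecbacdebffbb')
  19 → (23, 'debffbb')
  20 → (12, 'eaacbfecbacdebffbb')
  21 → (9, 'ebeeaacbfecbacdebffbb')
  22 → (24, 'ebffbb')
  23 → (18, 'ecbacdebffbb')
  24 → (11, 'eeaacbfecbacdebffbb')
  25 → (27, 'fbb')
  26 → (1, 'fddccdbcebeeaacbfecbacdebffbb')
  27 → (17, 'fecbacdebffbb')
  28 → (26, 'ffbb')
  29 → (0, 'ffddccdbcebeeaacbfecbacdebffbb')

SA = [13, 14, 21, 29, 20, 28, 7, 10, 16, 25, 19, 15, 4, 5, 22, 8, 6, 3, 2, 23, 12, 9, 24, 18, 11, 27, 1, 17, 26, 0]
rank  pair      lcp
   1  s[13:],s[14:]  1  'a'
   2  s[14:],s[21:]  2  'ac'
   3  s[21:],s[29:]  0  ''
   4  s[29:],s[20:]  1  'b'
   5  s[20:],s[28:]  1  'b'
   6  s[28:],s[7:]  1  'b'
   7  s[7:],s[10:]  1  'b'
   8  s[10:],s[16:]  1  'b'
   9  s[16:],s[25:]  2  'bf'
  10  s[25:],s[19:]  0  ''
  11  s[19:],s[15:]  2  'cb'
  12  s[15:],s[4:]  1  'c'
  13  s[4:],s[5:]  1  'c'
  14  s[5:],s[22:]  2  'cd'
  15  s[22:],s[8:]  1  'c'
  16  s[8:],s[6:]  0  ''
  17  s[6:],s[3:]  1  'd'
  18  s[3:],s[2:]  1  'd'
  19  s[2:],s[23:]  1  'd'
  20  s[23:],s[12:]  0  ''
  21  s[12:],s[9:]  1  'e'
  22  s[9:],s[24:]  2  'eb'
  23  s[24:],s[18:]  1  'e'
  24  s[18:],s[11:]  1  'e'
  25  s[11:],s[27:]  0  ''
  26  s[27:],s[1:]  1  'f'
  27  s[1:],s[17:]  1  'f'
  28  s[17:],s[26:]  1  'f'
  29  s[26:],s[0:]  2  'ff'

n(n+1)/2 = 30·31/2 = 465
Σ LCP = 0 + 1 + 2 + 0 + 1 + 1 + 1 + 1 + 1 + 2 + 0 + 2 + 1 + 1 + 2 + 1 + 0 + 1 + 1 + 1 + 0 + 1 + 2 + 1 + 1 + 0 + 1 + 1 + 1 + 2 = 30
distinct = 465 − 30 = 435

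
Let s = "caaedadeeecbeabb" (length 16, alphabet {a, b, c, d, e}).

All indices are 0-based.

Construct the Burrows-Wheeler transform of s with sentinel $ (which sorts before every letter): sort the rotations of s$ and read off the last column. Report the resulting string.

bcedabac$eeabeaed

rank  rotation           last
    0  $caaedadeeecbeabb  b
    1  aaedadeeecbeabb$c  c
    2  abb$caaedadeeecbe  e
    3  adeeecbeabb$caaed  d
    4  aedadeeecbeabb$ca  a
    5  b$caaedadeeecbeab  b
    6  bb$caaedadeeecbea  a
    7  beabb$caaedadeeec  c
    8  caaedadeeecbeabb$  $
    9  cbeabb$caaedadeee  e
   10  dadeeecbeabb$caae  e
   11  deeecbeabb$caaeda  a
   12  eabb$caaedadeeecb  b
   13  ecbeabb$caaedadee  e
   14  edadeeecbeabb$caa  a
   15  eecbeabb$caaedade  e
   16  eeecbeabb$caaedad  d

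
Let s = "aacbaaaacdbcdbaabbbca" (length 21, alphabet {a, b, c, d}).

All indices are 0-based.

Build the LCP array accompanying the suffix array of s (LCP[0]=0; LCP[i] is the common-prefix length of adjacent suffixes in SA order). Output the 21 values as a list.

rank→(start, suffix):
  0 → (20, 'a')
  1 → (4, 'aaaacdbcdbaabbbca')
  2 → (5, 'aaacdbcdbaabbbca')
  3 → (14, 'aabbbca')
  4 → (0, 'aacbaaaacdbcdbaabbbca')
  5 → (6, 'aacdbcdbaabbbca')
  6 → (15, 'abbbca')
  7 → (1, 'acbaaaacdbcdbaabbbca')
  8 → (7, 'acdbcdbaabbbca')
  9 → (3, 'baaaacdbcdbaabbbca')
  10 → (13, 'baabbbca')
  11 → (16, 'bbbca')
  12 → (17, 'bbca')
  13 → (18, 'bca')
  14 → (10, 'bcdbaabbbca')
  15 → (19, 'ca')
  16 → (2, 'cbaaaacdbcdbaabbbca')
  17 → (11, 'cdbaabbbca')
  18 → (8, 'cdbcdbaabbbca')
  19 → (12, 'dbaabbbca')
  20 → (9, 'dbcdbaabbbca')

SA = [20, 4, 5, 14, 0, 6, 15, 1, 7, 3, 13, 16, 17, 18, 10, 19, 2, 11, 8, 12, 9]
[i] adj suffixes → lcp
  [1] 20/4 → 1 ('a')
  [2] 4/5 → 3 ('aaa')
  [3] 5/14 → 2 ('aa')
  [4] 14/0 → 2 ('aa')
  [5] 0/6 → 3 ('aac')
  [6] 6/15 → 1 ('a')
  [7] 15/1 → 1 ('a')
  [8] 1/7 → 2 ('ac')
  [9] 7/3 → 0 ('')
  [10] 3/13 → 3 ('baa')
  [11] 13/16 → 1 ('b')
  [12] 16/17 → 2 ('bb')
  [13] 17/18 → 1 ('b')
  [14] 18/10 → 2 ('bc')
  [15] 10/19 → 0 ('')
  [16] 19/2 → 1 ('c')
  [17] 2/11 → 1 ('c')
  [18] 11/8 → 3 ('cdb')
  [19] 8/12 → 0 ('')
  [20] 12/9 → 2 ('db')

[0, 1, 3, 2, 2, 3, 1, 1, 2, 0, 3, 1, 2, 1, 2, 0, 1, 1, 3, 0, 2]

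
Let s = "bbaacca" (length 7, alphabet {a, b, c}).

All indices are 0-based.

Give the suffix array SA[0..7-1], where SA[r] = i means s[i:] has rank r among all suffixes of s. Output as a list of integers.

[6, 2, 3, 1, 0, 5, 4]

rank | idx | suffix
   0 |   6 | a
   1 |   2 | aacca
   2 |   3 | acca
   3 |   1 | baacca
   4 |   0 | bbaacca
   5 |   5 | ca
   6 |   4 | cca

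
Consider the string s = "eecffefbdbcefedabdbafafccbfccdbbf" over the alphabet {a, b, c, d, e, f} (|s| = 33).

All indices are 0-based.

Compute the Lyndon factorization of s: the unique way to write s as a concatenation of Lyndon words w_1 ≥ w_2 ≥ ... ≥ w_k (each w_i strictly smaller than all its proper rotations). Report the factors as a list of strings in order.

emit factor 1: 'e' (i=0, period=1)
emit factor 2: 'e' (i=1, period=1)
emit factor 3: 'cffef' (i=2, period=5)
emit factor 4: 'bd' (i=7, period=2)
emit factor 5: 'bcefed' (i=9, period=6)
emit factor 6: 'abdbafafccbfccdbbf' (i=15, period=18)

["e", "e", "cffef", "bd", "bcefed", "abdbafafccbfccdbbf"]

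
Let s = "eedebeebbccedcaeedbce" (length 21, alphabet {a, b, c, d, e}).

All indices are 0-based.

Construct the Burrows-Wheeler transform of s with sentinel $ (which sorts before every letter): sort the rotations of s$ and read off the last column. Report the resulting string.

rank  rotation                last
    0  $eedebeebbccedcaeedbce  e
    1  aeedbce$eedebeebbccedc  c
    2  bbccedcaeedbce$eedebee  e
    3  bccedcaeedbce$eedebeeb  b
    4  bce$eedebeebbccedcaeed  d
    5  beebbccedcaeedbce$eede  e
    6  caeedbce$eedebeebbcced  d
    7  ccedcaeedbce$eedebeebb  b
    8  ce$eedebeebbccedcaeedb  b
    9  cedcaeedbce$eedebeebbc  c
   10  dbce$eedebeebbccedcaee  e
   11  dcaeedbce$eedebeebbcce  e
   12  debeebbccedcaeedbce$ee  e
   13  e$eedebeebbccedcaeedbc  c
   14  ebbccedcaeedbce$eedebe  e
   15  ebeebbccedcaeedbce$eed  d
   16  edbce$eedebeebbccedcae  e
   17  edcaeedbce$eedebeebbcc  c
   18  edebeebbccedcaeedbce$e  e
   19  eebbccedcaeedbce$eedeb  b
   20  eedbce$eedebeebbccedca  a
   21  eedebeebbccedcaeedbce$  $

ecebdedbbceeecedeceba$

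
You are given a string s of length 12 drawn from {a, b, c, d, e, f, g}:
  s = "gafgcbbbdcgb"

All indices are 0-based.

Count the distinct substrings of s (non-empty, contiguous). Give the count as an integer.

71

sorted suffixes:
  #0 SA[0]=1  'afgcbbbdcgb'
  #1 SA[1]=11  'b'
  #2 SA[2]=5  'bbbdcgb'
  #3 SA[3]=6  'bbdcgb'
  #4 SA[4]=7  'bdcgb'
  #5 SA[5]=4  'cbbbdcgb'
  #6 SA[6]=9  'cgb'
  #7 SA[7]=8  'dcgb'
  #8 SA[8]=2  'fgcbbbdcgb'
  #9 SA[9]=0  'gafgcbbbdcgb'
  #10 SA[10]=10  'gb'
  #11 SA[11]=3  'gcbbbdcgb'

SA = [1, 11, 5, 6, 7, 4, 9, 8, 2, 0, 10, 3]
[i] adj suffixes → lcp
  [1] 1/11 → 0 ('')
  [2] 11/5 → 1 ('b')
  [3] 5/6 → 2 ('bb')
  [4] 6/7 → 1 ('b')
  [5] 7/4 → 0 ('')
  [6] 4/9 → 1 ('c')
  [7] 9/8 → 0 ('')
  [8] 8/2 → 0 ('')
  [9] 2/0 → 0 ('')
  [10] 0/10 → 1 ('g')
  [11] 10/3 → 1 ('g')

n(n+1)/2 = 12·13/2 = 78
Σ LCP = 0 + 0 + 1 + 2 + 1 + 0 + 1 + 0 + 0 + 0 + 1 + 1 = 7
distinct = 78 − 7 = 71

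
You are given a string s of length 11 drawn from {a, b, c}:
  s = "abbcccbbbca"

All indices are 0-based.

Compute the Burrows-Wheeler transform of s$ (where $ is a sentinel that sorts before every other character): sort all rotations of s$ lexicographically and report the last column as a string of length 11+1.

ac$cbabbbccb

rank  rotation      last
    0  $abbcccbbbca  a
    1  a$abbcccbbbc  c
    2  abbcccbbbca$  $
    3  bbbca$abbccc  c
    4  bbca$abbcccb  b
    5  bbcccbbbca$a  a
    6  bca$abbcccbb  b
    7  bcccbbbca$ab  b
    8  ca$abbcccbbb  b
    9  cbbbca$abbcc  c
   10  ccbbbca$abbc  c
   11  cccbbbca$abb  b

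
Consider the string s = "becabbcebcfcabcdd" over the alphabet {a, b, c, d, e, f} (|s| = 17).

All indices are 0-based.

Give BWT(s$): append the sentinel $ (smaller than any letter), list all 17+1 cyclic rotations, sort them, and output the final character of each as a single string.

rank  rotation            last
    0  $becabbcebcfcabcdd  d
    1  abbcebcfcabcdd$bec  c
    2  abcdd$becabbcebcfc  c
    3  bbcebcfcabcdd$beca  a
    4  bcdd$becabbcebcfca  a
    5  bcebcfcabcdd$becab  b
    6  bcfcabcdd$becabbce  e
    7  becabbcebcfcabcdd$  $
    8  cabbcebcfcabcdd$be  e
    9  cabcdd$becabbcebcf  f
   10  cdd$becabbcebcfcab  b
   11  cebcfcabcdd$becabb  b
   12  cfcabcdd$becabbceb  b
   13  d$becabbcebcfcabcd  d
   14  dd$becabbcebcfcabc  c
   15  ebcfcabcdd$becabbc  c
   16  ecabbcebcfcabcdd$b  b
   17  fcabcdd$becabbcebc  c

dccaabe$efbbbdccbc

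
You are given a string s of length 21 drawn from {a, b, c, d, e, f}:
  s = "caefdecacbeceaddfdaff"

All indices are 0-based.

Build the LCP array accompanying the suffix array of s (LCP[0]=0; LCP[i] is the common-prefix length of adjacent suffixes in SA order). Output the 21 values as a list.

rank | idx | suffix
   0 |   7 | acbeceaddfdaff
   1 |  13 | addfdaff
   2 |   1 | aefdecacbeceaddfdaff
   3 |  18 | aff
   4 |   9 | beceaddfdaff
   5 |   6 | cacbeceaddfdaff
   6 |   0 | caefdecacbeceaddfdaff
   7 |   8 | cbeceaddfdaff
   8 |  11 | ceaddfdaff
   9 |  17 | daff
  10 |  14 | ddfdaff
  11 |   4 | decacbeceaddfdaff
  12 |  15 | dfdaff
  13 |  12 | eaddfdaff
  14 |   5 | ecacbeceaddfdaff
  15 |  10 | eceaddfdaff
  16 |   2 | efdecacbeceaddfdaff
  17 |  20 | f
  18 |  16 | fdaff
  19 |   3 | fdecacbeceaddfdaff
  20 |  19 | ff

SA = [7, 13, 1, 18, 9, 6, 0, 8, 11, 17, 14, 4, 15, 12, 5, 10, 2, 20, 16, 3, 19]
[i] adj suffixes → lcp
  [1] 7/13 → 1 ('a')
  [2] 13/1 → 1 ('a')
  [3] 1/18 → 1 ('a')
  [4] 18/9 → 0 ('')
  [5] 9/6 → 0 ('')
  [6] 6/0 → 2 ('ca')
  [7] 0/8 → 1 ('c')
  [8] 8/11 → 1 ('c')
  [9] 11/17 → 0 ('')
  [10] 17/14 → 1 ('d')
  [11] 14/4 → 1 ('d')
  [12] 4/15 → 1 ('d')
  [13] 15/12 → 0 ('')
  [14] 12/5 → 1 ('e')
  [15] 5/10 → 2 ('ec')
  [16] 10/2 → 1 ('e')
  [17] 2/20 → 0 ('')
  [18] 20/16 → 1 ('f')
  [19] 16/3 → 2 ('fd')
  [20] 3/19 → 1 ('f')

[0, 1, 1, 1, 0, 0, 2, 1, 1, 0, 1, 1, 1, 0, 1, 2, 1, 0, 1, 2, 1]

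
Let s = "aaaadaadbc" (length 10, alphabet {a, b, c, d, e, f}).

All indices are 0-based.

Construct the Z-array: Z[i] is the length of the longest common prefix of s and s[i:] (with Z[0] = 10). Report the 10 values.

Z[0]=10
i=1: outside box; Z[1]=3 scan→box=[1,4)
i=2: min(r-i=2, Z[1]=3)=2; Z[2]=2
i=3: min(r-i=1, Z[2]=2)=1; Z[3]=1
i=4: outside box; Z[4]=0
i=5: outside box; Z[5]=2 scan→box=[5,7)
i=6: min(r-i=1, Z[1]=3)=1; Z[6]=1
i=7: outside box; Z[7]=0
i=8: outside box; Z[8]=0
i=9: outside box; Z[9]=0

[10, 3, 2, 1, 0, 2, 1, 0, 0, 0]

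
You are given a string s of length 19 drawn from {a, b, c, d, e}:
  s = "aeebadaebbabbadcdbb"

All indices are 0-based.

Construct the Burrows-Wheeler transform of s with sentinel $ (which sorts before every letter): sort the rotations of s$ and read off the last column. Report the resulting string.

bbbbd$bbebdeadacaeaa

rank  rotation              last
    0  $aeebadaebbabbadcdbb  b
    1  abbadcdbb$aeebadaebb  b
    2  adaebbabbadcdbb$aeeb  b
    3  adcdbb$aeebadaebbabb  b
    4  aebbabbadcdbb$aeebad  d
    5  aeebadaebbabbadcdbb$  $
    6  b$aeebadaebbabbadcdb  b
    7  babbadcdbb$aeebadaeb  b
    8  badaebbabbadcdbb$aee  e
    9  badcdbb$aeebadaebbab  b
   10  bb$aeebadaebbabbadcd  d
   11  bbabbadcdbb$aeebadae  e
   12  bbadcdbb$aeebadaebba  a
   13  cdbb$aeebadaebbabbad  d
   14  daebbabbadcdbb$aeeba  a
   15  dbb$aeebadaebbabbadc  c
   16  dcdbb$aeebadaebbabba  a
   17  ebadaebbabbadcdbb$ae  e
   18  ebbabbadcdbb$aeebada  a
   19  eebadaebbabbadcdbb$a  a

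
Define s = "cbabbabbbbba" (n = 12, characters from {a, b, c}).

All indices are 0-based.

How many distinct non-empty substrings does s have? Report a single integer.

rank | idx | suffix
   0 |  11 | a
   1 |   2 | abbabbbbba
   2 |   5 | abbbbba
   3 |  10 | ba
   4 |   1 | babbabbbbba
   5 |   4 | babbbbba
   6 |   9 | bba
   7 |   3 | bbabbbbba
   8 |   8 | bbba
   9 |   7 | bbbba
  10 |   6 | bbbbba
  11 |   0 | cbabbabbbbba

SA = [11, 2, 5, 10, 1, 4, 9, 3, 8, 7, 6, 0]
[i] adj suffixes → lcp
  [1] 11/2 → 1 ('a')
  [2] 2/5 → 3 ('abb')
  [3] 5/10 → 0 ('')
  [4] 10/1 → 2 ('ba')
  [5] 1/4 → 4 ('babb')
  [6] 4/9 → 1 ('b')
  [7] 9/3 → 3 ('bba')
  [8] 3/8 → 2 ('bb')
  [9] 8/7 → 3 ('bbb')
  [10] 7/6 → 4 ('bbbb')
  [11] 6/0 → 0 ('')

n(n+1)/2 = 12·13/2 = 78
Σ LCP = 0 + 1 + 3 + 0 + 2 + 4 + 1 + 3 + 2 + 3 + 4 + 0 = 23
distinct = 78 − 23 = 55

55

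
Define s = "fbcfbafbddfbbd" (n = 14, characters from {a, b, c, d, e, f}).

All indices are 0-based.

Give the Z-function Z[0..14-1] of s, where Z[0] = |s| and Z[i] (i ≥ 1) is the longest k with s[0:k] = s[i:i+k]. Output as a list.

[14, 0, 0, 2, 0, 0, 2, 0, 0, 0, 2, 0, 0, 0]

Z[0]=14
i=1: outside box; Z[1]=0
i=2: outside box; Z[2]=0
i=3: outside box; Z[3]=2 extend→box=[3,5)
i=4: min(r-i=1, Z[1]=0)=0; Z[4]=0
i=5: outside box; Z[5]=0
i=6: outside box; Z[6]=2 extend→box=[6,8)
i=7: min(r-i=1, Z[1]=0)=0; Z[7]=0
i=8: outside box; Z[8]=0
i=9: outside box; Z[9]=0
i=10: outside box; Z[10]=2 extend→box=[10,12)
i=11: min(r-i=1, Z[1]=0)=0; Z[11]=0
i=12: outside box; Z[12]=0
i=13: outside box; Z[13]=0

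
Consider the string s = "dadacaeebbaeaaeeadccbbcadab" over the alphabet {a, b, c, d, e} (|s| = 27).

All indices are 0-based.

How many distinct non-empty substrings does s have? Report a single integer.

344

rank | idx | suffix
   0 |  12 | aaeeadccbbcadab
   1 |  25 | ab
   2 |   3 | acaeebbaeaaeeadccbbcadab
   3 |  23 | adab
   4 |   1 | adacaeebbaeaaeeadccbbcadab
   5 |  16 | adccbbcadab
   6 |  10 | aeaaeeadccbbcadab
   7 |  13 | aeeadccbbcadab
   8 |   5 | aeebbaeaaeeadccbbcadab
   9 |  26 | b
  10 |   9 | baeaaeeadccbbcadab
  11 |   8 | bbaeaaeeadccbbcadab
  12 |  20 | bbcadab
  13 |  21 | bcadab
  14 |  22 | cadab
  15 |   4 | caeebbaeaaeeadccbbcadab
  16 |  19 | cbbcadab
  17 |  18 | ccbbcadab
  18 |  24 | dab
  19 |   2 | dacaeebbaeaaeeadccbbcadab
  20 |   0 | dadacaeebbaeaaeeadccbbcadab
  21 |  17 | dccbbcadab
  22 |  11 | eaaeeadccbbcadab
  23 |  15 | eadccbbcadab
  24 |   7 | ebbaeaaeeadccbbcadab
  25 |  14 | eeadccbbcadab
  26 |   6 | eebbaeaaeeadccbbcadab

SA = [12, 25, 3, 23, 1, 16, 10, 13, 5, 26, 9, 8, 20, 21, 22, 4, 19, 18, 24, 2, 0, 17, 11, 15, 7, 14, 6]
[i] adj suffixes → lcp
  [1] 12/25 → 1 ('a')
  [2] 25/3 → 1 ('a')
  [3] 3/23 → 1 ('a')
  [4] 23/1 → 3 ('ada')
  [5] 1/16 → 2 ('ad')
  [6] 16/10 → 1 ('a')
  [7] 10/13 → 2 ('ae')
  [8] 13/5 → 3 ('aee')
  [9] 5/26 → 0 ('')
  [10] 26/9 → 1 ('b')
  [11] 9/8 → 1 ('b')
  [12] 8/20 → 2 ('bb')
  [13] 20/21 → 1 ('b')
  [14] 21/22 → 0 ('')
  [15] 22/4 → 2 ('ca')
  [16] 4/19 → 1 ('c')
  [17] 19/18 → 1 ('c')
  [18] 18/24 → 0 ('')
  [19] 24/2 → 2 ('da')
  [20] 2/0 → 2 ('da')
  [21] 0/17 → 1 ('d')
  [22] 17/11 → 0 ('')
  [23] 11/15 → 2 ('ea')
  [24] 15/7 → 1 ('e')
  [25] 7/14 → 1 ('e')
  [26] 14/6 → 2 ('ee')

n(n+1)/2 = 27·28/2 = 378
Σ LCP = 0 + 1 + 1 + 1 + 3 + 2 + 1 + 2 + 3 + 0 + 1 + 1 + 2 + 1 + 0 + 2 + 1 + 1 + 0 + 2 + 2 + 1 + 0 + 2 + 1 + 1 + 2 = 34
distinct = 378 − 34 = 344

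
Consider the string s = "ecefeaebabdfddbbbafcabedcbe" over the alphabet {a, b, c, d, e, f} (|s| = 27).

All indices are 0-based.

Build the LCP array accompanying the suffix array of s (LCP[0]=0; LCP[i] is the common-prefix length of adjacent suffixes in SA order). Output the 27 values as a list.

sorted suffixes:
  #0 SA[0]=8  'abdfddbbbafcabedcbe'
  #1 SA[1]=20  'abedcbe'
  #2 SA[2]=5  'aebabdfddbbbafcabedcbe'
  #3 SA[3]=17  'afcabedcbe'
  #4 SA[4]=7  'babdfddbbbafcabedcbe'
  #5 SA[5]=16  'bafcabedcbe'
  #6 SA[6]=15  'bbafcabedcbe'
  #7 SA[7]=14  'bbbafcabedcbe'
  #8 SA[8]=9  'bdfddbbbafcabedcbe'
  #9 SA[9]=25  'be'
  #10 SA[10]=21  'bedcbe'
  #11 SA[11]=19  'cabedcbe'
  #12 SA[12]=24  'cbe'
  #13 SA[13]=1  'cefeaebabdfddbbbafcabedcbe'
  #14 SA[14]=13  'dbbbafcabedcbe'
  #15 SA[15]=23  'dcbe'
  #16 SA[16]=12  'ddbbbafcabedcbe'
  #17 SA[17]=10  'dfddbbbafcabedcbe'
  #18 SA[18]=26  'e'
  #19 SA[19]=4  'eaebabdfddbbbafcabedcbe'
  #20 SA[20]=6  'ebabdfddbbbafcabedcbe'
  #21 SA[21]=0  'ecefeaebabdfddbbbafcabedcbe'
  #22 SA[22]=22  'edcbe'
  #23 SA[23]=2  'efeaebabdfddbbbafcabedcbe'
  #24 SA[24]=18  'fcabedcbe'
  #25 SA[25]=11  'fddbbbafcabedcbe'
  #26 SA[26]=3  'feaebabdfddbbbafcabedcbe'

SA = [8, 20, 5, 17, 7, 16, 15, 14, 9, 25, 21, 19, 24, 1, 13, 23, 12, 10, 26, 4, 6, 0, 22, 2, 18, 11, 3]
[i] adj suffixes → lcp
  [1] 8/20 → 2 ('ab')
  [2] 20/5 → 1 ('a')
  [3] 5/17 → 1 ('a')
  [4] 17/7 → 0 ('')
  [5] 7/16 → 2 ('ba')
  [6] 16/15 → 1 ('b')
  [7] 15/14 → 2 ('bb')
  [8] 14/9 → 1 ('b')
  [9] 9/25 → 1 ('b')
  [10] 25/21 → 2 ('be')
  [11] 21/19 → 0 ('')
  [12] 19/24 → 1 ('c')
  [13] 24/1 → 1 ('c')
  [14] 1/13 → 0 ('')
  [15] 13/23 → 1 ('d')
  [16] 23/12 → 1 ('d')
  [17] 12/10 → 1 ('d')
  [18] 10/26 → 0 ('')
  [19] 26/4 → 1 ('e')
  [20] 4/6 → 1 ('e')
  [21] 6/0 → 1 ('e')
  [22] 0/22 → 1 ('e')
  [23] 22/2 → 1 ('e')
  [24] 2/18 → 0 ('')
  [25] 18/11 → 1 ('f')
  [26] 11/3 → 1 ('f')

[0, 2, 1, 1, 0, 2, 1, 2, 1, 1, 2, 0, 1, 1, 0, 1, 1, 1, 0, 1, 1, 1, 1, 1, 0, 1, 1]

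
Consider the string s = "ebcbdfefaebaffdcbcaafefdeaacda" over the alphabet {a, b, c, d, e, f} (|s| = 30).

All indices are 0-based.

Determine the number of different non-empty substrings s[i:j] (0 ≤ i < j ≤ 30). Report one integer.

rank | idx | suffix
   0 |  29 | a
   1 |  25 | aacda
   2 |  18 | aafefdeaacda
   3 |  26 | acda
   4 |   8 | aebaffdcbcaafefdeaacda
   5 |  19 | afefdeaacda
   6 |  11 | affdcbcaafefdeaacda
   7 |  10 | baffdcbcaafefdeaacda
   8 |  16 | bcaafefdeaacda
   9 |   1 | bcbdfefaebaffdcbcaafefdeaacda
  10 |   3 | bdfefaebaffdcbcaafefdeaacda
  11 |  17 | caafefdeaacda
  12 |  15 | cbcaafefdeaacda
  13 |   2 | cbdfefaebaffdcbcaafefdeaacda
  14 |  27 | cda
  15 |  28 | da
  16 |  14 | dcbcaafefdeaacda
  17 |  23 | deaacda
  18 |   4 | dfefaebaffdcbcaafefdeaacda
  19 |  24 | eaacda
  20 |   9 | ebaffdcbcaafefdeaacda
  21 |   0 | ebcbdfefaebaffdcbcaafefdeaacda
  22 |   6 | efaebaffdcbcaafefdeaacda
  23 |  21 | efdeaacda
  24 |   7 | faebaffdcbcaafefdeaacda
  25 |  13 | fdcbcaafefdeaacda
  26 |  22 | fdeaacda
  27 |   5 | fefaebaffdcbcaafefdeaacda
  28 |  20 | fefdeaacda
  29 |  12 | ffdcbcaafefdeaacda

SA = [29, 25, 18, 26, 8, 19, 11, 10, 16, 1, 3, 17, 15, 2, 27, 28, 14, 23, 4, 24, 9, 0, 6, 21, 7, 13, 22, 5, 20, 12]
rank  pair      lcp
   1  s[29:],s[25:]  1  'a'
   2  s[25:],s[18:]  2  'aa'
   3  s[18:],s[26:]  1  'a'
   4  s[26:],s[8:]  1  'a'
   5  s[8:],s[19:]  1  'a'
   6  s[19:],s[11:]  2  'af'
   7  s[11:],s[10:]  0  ''
   8  s[10:],s[16:]  1  'b'
   9  s[16:],s[1:]  2  'bc'
  10  s[1:],s[3:]  1  'b'
  11  s[3:],s[17:]  0  ''
  12  s[17:],s[15:]  1  'c'
  13  s[15:],s[2:]  2  'cb'
  14  s[2:],s[27:]  1  'c'
  15  s[27:],s[28:]  0  ''
  16  s[28:],s[14:]  1  'd'
  17  s[14:],s[23:]  1  'd'
  18  s[23:],s[4:]  1  'd'
  19  s[4:],s[24:]  0  ''
  20  s[24:],s[9:]  1  'e'
  21  s[9:],s[0:]  2  'eb'
  22  s[0:],s[6:]  1  'e'
  23  s[6:],s[21:]  2  'ef'
  24  s[21:],s[7:]  0  ''
  25  s[7:],s[13:]  1  'f'
  26  s[13:],s[22:]  2  'fd'
  27  s[22:],s[5:]  1  'f'
  28  s[5:],s[20:]  3  'fef'
  29  s[20:],s[12:]  1  'f'

n(n+1)/2 = 30·31/2 = 465
Σ LCP = 0 + 1 + 2 + 1 + 1 + 1 + 2 + 0 + 1 + 2 + 1 + 0 + 1 + 2 + 1 + 0 + 1 + 1 + 1 + 0 + 1 + 2 + 1 + 2 + 0 + 1 + 2 + 1 + 3 + 1 = 33
distinct = 465 − 33 = 432

432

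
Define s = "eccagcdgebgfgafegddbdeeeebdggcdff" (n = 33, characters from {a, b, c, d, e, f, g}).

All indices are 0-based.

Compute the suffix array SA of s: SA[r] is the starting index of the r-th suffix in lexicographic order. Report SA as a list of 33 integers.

rank | idx | suffix
   0 |  13 | afegddbdeeeebdggcdff
   1 |   3 | agcdgebgfgafegddbdeeeebdggcdff
   2 |  19 | bdeeeebdggcdff
   3 |  25 | bdggcdff
   4 |   9 | bgfgafegddbdeeeebdggcdff
   5 |   2 | cagcdgebgfgafegddbdeeeebdggcdff
   6 |   1 | ccagcdgebgfgafegddbdeeeebdggcdff
   7 |  29 | cdff
   8 |   5 | cdgebgfgafegddbdeeeebdggcdff
   9 |  18 | dbdeeeebdggcdff
  10 |  17 | ddbdeeeebdggcdff
  11 |  20 | deeeebdggcdff
  12 |  30 | dff
  13 |   6 | dgebgfgafegddbdeeeebdggcdff
  14 |  26 | dggcdff
  15 |  24 | ebdggcdff
  16 |   8 | ebgfgafegddbdeeeebdggcdff
  17 |   0 | eccagcdgebgfgafegddbdeeeebdggcdff
  18 |  23 | eebdggcdff
  19 |  22 | eeebdggcdff
  20 |  21 | eeeebdggcdff
  21 |  15 | egddbdeeeebdggcdff
  22 |  32 | f
  23 |  14 | fegddbdeeeebdggcdff
  24 |  31 | ff
  25 |  11 | fgafegddbdeeeebdggcdff
  26 |  12 | gafegddbdeeeebdggcdff
  27 |  28 | gcdff
  28 |   4 | gcdgebgfgafegddbdeeeebdggcdff
  29 |  16 | gddbdeeeebdggcdff
  30 |   7 | gebgfgafegddbdeeeebdggcdff
  31 |  10 | gfgafegddbdeeeebdggcdff
  32 |  27 | ggcdff

[13, 3, 19, 25, 9, 2, 1, 29, 5, 18, 17, 20, 30, 6, 26, 24, 8, 0, 23, 22, 21, 15, 32, 14, 31, 11, 12, 28, 4, 16, 7, 10, 27]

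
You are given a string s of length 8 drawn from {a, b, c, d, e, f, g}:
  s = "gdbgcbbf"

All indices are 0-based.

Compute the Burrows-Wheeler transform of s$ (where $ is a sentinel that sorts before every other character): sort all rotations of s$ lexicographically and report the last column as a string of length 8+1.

fcbdggbb$

rank  rotation   last
    0  $gdbgcbbf  f
    1  bbf$gdbgc  c
    2  bf$gdbgcb  b
    3  bgcbbf$gd  d
    4  cbbf$gdbg  g
    5  dbgcbbf$g  g
    6  f$gdbgcbb  b
    7  gcbbf$gdb  b
    8  gdbgcbbf$  $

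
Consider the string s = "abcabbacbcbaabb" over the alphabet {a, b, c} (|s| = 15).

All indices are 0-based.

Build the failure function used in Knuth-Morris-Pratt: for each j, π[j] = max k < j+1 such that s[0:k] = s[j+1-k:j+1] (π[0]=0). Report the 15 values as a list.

[0, 0, 0, 1, 2, 0, 1, 0, 0, 0, 0, 1, 1, 2, 0]

π[0] = 0
j=1 s[j]='b': π[1]=0 (border '')
j=2 s[j]='c': π[2]=0 (border '')
j=3 s[j]='a': π[3]=1 (border 'a')
j=4 s[j]='b': π[4]=2 (border 'ab')
j=5 s[j]='b': k: 2→0; π[5]=0 (border '')
j=6 s[j]='a': π[6]=1 (border 'a')
j=7 s[j]='c': k: 1→0; π[7]=0 (border '')
j=8 s[j]='b': π[8]=0 (border '')
j=9 s[j]='c': π[9]=0 (border '')
j=10 s[j]='b': π[10]=0 (border '')
j=11 s[j]='a': π[11]=1 (border 'a')
j=12 s[j]='a': k: 1→0; π[12]=1 (border 'a')
j=13 s[j]='b': π[13]=2 (border 'ab')
j=14 s[j]='b': k: 2→0; π[14]=0 (border '')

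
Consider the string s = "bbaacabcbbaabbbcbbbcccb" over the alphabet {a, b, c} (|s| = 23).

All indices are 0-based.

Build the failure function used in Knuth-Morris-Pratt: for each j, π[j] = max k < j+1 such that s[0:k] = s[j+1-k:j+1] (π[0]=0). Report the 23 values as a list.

[0, 1, 0, 0, 0, 0, 1, 0, 1, 2, 3, 4, 1, 2, 2, 0, 1, 2, 2, 0, 0, 0, 1]

π[0] = 0
j=1 s[j]='b': π[1]=1 (border 'b')
j=2 s[j]='a': k: 1→0; π[2]=0 (border '')
j=3 s[j]='a': π[3]=0 (border '')
j=4 s[j]='c': π[4]=0 (border '')
j=5 s[j]='a': π[5]=0 (border '')
j=6 s[j]='b': π[6]=1 (border 'b')
j=7 s[j]='c': k: 1→0; π[7]=0 (border '')
j=8 s[j]='b': π[8]=1 (border 'b')
j=9 s[j]='b': π[9]=2 (border 'bb')
j=10 s[j]='a': π[10]=3 (border 'bba')
j=11 s[j]='a': π[11]=4 (border 'bbaa')
j=12 s[j]='b': k: 4→0; π[12]=1 (border 'b')
j=13 s[j]='b': π[13]=2 (border 'bb')
j=14 s[j]='b': k: 2→1; π[14]=2 (border 'bb')
j=15 s[j]='c': k: 2→1→0; π[15]=0 (border '')
j=16 s[j]='b': π[16]=1 (border 'b')
j=17 s[j]='b': π[17]=2 (border 'bb')
j=18 s[j]='b': k: 2→1; π[18]=2 (border 'bb')
j=19 s[j]='c': k: 2→1→0; π[19]=0 (border '')
j=20 s[j]='c': π[20]=0 (border '')
j=21 s[j]='c': π[21]=0 (border '')
j=22 s[j]='b': π[22]=1 (border 'b')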